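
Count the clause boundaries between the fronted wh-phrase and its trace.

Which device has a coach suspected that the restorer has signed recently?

"which device" is extracted from the object of "signed".
Boundaries crossed, outermost first: [that] — 1 in total.

1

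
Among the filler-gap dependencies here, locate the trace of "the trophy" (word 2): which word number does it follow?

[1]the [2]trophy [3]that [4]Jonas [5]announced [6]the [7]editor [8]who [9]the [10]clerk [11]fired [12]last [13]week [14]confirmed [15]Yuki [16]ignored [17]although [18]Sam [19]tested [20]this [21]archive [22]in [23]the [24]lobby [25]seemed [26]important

The displaced element is "the trophy" (word 2).
It is linked across 2 clause boundaries (Ø → Ø).
It functions as the direct object of "ignored", so the gap sits immediately after word 16 ("ignored").
Base order: Jonas announced the editor who the clerk fired last week confirmed Yuki ignored the trophy although Sam tested this archive in the lobby.

16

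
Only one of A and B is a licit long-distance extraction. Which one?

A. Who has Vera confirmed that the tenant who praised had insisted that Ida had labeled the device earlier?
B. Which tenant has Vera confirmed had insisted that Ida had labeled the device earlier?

In A, the wh-phrase is extracted from inside a complex-NP island (relative clause) (introduced by "who"), which blocks movement.
In B, the extraction path crosses only that-complement boundaries, which are transparent.
So B is grammatical.

B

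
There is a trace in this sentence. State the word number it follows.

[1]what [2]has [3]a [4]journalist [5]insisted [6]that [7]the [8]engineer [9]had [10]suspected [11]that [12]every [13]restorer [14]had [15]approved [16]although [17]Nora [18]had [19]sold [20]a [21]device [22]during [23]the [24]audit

The displaced element is "what" (word 1).
It is linked across 2 clause boundaries (that → that).
It functions as the direct object of "approved", so the gap sits immediately after word 15 ("approved").
Base order: A journalist has insisted that the engineer had suspected that every restorer had approved what although Nora had sold a device during the audit.

15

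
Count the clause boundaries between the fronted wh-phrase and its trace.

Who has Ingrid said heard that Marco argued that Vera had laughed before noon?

1

"who" is extracted from the subject of "heard".
Boundaries crossed, outermost first: [Ø] — 1 in total.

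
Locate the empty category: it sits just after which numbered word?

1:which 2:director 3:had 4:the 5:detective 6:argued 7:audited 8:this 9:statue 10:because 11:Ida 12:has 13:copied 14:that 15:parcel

6

The displaced element is "which director" (word 2).
It is linked across 1 clause boundary (Ø).
It functions as the subject of "audited", so the gap sits immediately after word 6 ("argued").
Base order: The detective had argued that which director audited this statue because Ida has copied that parcel.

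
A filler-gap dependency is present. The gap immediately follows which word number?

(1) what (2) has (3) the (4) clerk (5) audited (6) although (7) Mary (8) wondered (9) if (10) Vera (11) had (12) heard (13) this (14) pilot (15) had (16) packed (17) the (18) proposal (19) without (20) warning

The displaced element is "what" (word 1).
It functions as the direct object of "audited", so the gap sits immediately after word 5 ("audited").
Base order: The clerk has audited what although Mary wondered if Vera had heard this pilot had packed the proposal without warning.

5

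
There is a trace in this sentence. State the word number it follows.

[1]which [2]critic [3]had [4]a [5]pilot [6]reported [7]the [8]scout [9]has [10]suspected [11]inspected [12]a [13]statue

The displaced element is "which critic" (word 2).
It is linked across 2 clause boundaries (Ø → Ø).
It functions as the subject of "inspected", so the gap sits immediately after word 10 ("suspected").
Base order: A pilot had reported the scout has suspected that which critic inspected a statue.

10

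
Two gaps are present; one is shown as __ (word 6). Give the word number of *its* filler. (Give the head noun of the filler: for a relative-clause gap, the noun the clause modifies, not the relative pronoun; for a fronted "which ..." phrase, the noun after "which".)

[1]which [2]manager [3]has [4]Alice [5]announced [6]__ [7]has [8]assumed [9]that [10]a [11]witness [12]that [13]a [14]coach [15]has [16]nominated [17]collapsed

2

The marked gap is the subject of "assumed".
Its filler is the fronted wh-phrase "which manager", at word 2.
(The other dependency links word 11 to a gap after word 16.)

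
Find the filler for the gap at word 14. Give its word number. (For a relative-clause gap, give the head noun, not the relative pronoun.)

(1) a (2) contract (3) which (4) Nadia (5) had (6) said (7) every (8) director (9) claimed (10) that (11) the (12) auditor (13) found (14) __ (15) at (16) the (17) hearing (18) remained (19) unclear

The gap at 14 is the object of "found", inside a relative clause.
The relative pronoun is "which" (word 3); it is bound by the head noun immediately before it.
Its filler is the head noun "contract", at word 2.

2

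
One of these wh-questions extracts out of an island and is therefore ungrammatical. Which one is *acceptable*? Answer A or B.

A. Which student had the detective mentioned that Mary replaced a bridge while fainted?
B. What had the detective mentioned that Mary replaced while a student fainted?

B

In A, the wh-phrase is extracted from inside an adjunct island (introduced by "while"), which blocks movement.
In B, the extraction path crosses only that-complement boundaries, which are transparent.
So B is grammatical.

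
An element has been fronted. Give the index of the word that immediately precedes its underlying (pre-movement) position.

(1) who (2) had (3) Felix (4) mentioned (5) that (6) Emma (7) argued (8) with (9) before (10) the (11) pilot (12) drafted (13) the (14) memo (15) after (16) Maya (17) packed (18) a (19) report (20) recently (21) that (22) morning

8

The displaced element is "who" (word 1).
It is linked across 1 clause boundary (that).
It functions as the object of the preposition "with" of "argued", so the gap sits immediately after word 8 ("with").
Base order: Felix had mentioned that Emma argued with who before the pilot drafted the memo after Maya packed a report recently that morning.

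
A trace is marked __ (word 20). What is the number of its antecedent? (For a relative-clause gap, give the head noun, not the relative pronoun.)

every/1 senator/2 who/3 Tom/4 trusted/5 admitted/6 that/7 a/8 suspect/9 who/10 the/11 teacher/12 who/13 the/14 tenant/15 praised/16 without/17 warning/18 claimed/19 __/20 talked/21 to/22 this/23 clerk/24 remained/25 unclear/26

9

The gap at 20 is the subject of "talked", inside a relative clause.
The relative pronoun is "who" (word 10); it is bound by the head noun immediately before it.
Its filler is the head noun "suspect", at word 9.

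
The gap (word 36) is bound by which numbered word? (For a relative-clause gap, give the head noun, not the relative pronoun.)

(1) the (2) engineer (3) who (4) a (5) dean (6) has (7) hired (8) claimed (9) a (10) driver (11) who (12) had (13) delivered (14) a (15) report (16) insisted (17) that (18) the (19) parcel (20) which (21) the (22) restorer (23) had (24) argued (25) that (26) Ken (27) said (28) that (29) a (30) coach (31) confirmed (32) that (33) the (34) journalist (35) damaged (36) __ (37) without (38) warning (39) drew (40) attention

The gap at 36 is the object of "damaged", inside a relative clause.
The relative pronoun is "which" (word 20); it is bound by the head noun immediately before it.
Its filler is the head noun "parcel", at word 19.

19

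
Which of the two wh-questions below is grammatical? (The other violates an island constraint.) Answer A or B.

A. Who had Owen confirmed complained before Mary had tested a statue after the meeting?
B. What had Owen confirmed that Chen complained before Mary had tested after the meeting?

In B, the wh-phrase is extracted from inside an adjunct island (introduced by "before"), which blocks movement.
In A, the extraction path crosses only that-complement boundaries, which are transparent.
So A is grammatical.

A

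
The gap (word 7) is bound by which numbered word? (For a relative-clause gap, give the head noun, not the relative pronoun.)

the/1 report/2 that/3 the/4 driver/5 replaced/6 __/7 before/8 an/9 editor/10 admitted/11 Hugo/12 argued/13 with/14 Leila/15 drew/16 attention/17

The gap at 7 is the object of "replaced", inside a relative clause.
The relative pronoun is "that" (word 3); it is bound by the head noun immediately before it.
Its filler is the head noun "report", at word 2.

2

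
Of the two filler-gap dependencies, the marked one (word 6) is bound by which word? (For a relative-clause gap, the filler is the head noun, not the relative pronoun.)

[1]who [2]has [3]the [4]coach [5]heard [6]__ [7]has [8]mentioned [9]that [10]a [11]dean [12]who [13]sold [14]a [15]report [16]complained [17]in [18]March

The marked gap is the subject of "mentioned".
Its filler is the fronted wh-phrase "who", at word 1.
(The other dependency links word 11 to a gap after word 12.)

1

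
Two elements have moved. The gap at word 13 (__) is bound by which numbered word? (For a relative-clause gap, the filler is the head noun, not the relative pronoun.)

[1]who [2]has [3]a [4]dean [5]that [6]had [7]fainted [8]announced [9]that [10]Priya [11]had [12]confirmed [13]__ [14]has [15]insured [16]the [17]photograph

1

The marked gap is the subject of "insured".
Its filler is the fronted wh-phrase "who", at word 1.
(The other dependency links word 4 to a gap after word 5.)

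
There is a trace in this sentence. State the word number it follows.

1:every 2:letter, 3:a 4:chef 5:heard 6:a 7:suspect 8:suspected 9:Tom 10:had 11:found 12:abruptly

The displaced element is "every letter" (word 2).
It is linked across 2 clause boundaries (Ø → Ø).
It functions as the direct object of "found", so the gap sits immediately after word 11 ("found").
Base order: A chef heard a suspect suspected Tom had found every letter abruptly.

11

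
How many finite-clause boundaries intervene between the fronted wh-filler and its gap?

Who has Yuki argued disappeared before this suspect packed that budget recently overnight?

"who" is extracted from the subject of "disappeared".
Boundaries crossed, outermost first: [Ø] — 1 in total.

1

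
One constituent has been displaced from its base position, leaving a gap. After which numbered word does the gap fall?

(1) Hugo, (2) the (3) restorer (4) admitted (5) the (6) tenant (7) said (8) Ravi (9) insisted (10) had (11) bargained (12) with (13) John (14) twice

The displaced element is "Hugo" (word 1).
It is linked across 3 clause boundaries (Ø → Ø → Ø).
It functions as the subject of "bargained", so the gap sits immediately after word 9 ("insisted").
Base order: The restorer admitted the tenant said Ravi insisted Hugo had bargained with John twice.

9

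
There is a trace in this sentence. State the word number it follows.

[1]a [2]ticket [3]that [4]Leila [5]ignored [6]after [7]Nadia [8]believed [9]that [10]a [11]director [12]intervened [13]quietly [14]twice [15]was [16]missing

5

The displaced element is "a ticket" (word 2).
It functions as the direct object of "ignored", so the gap sits immediately after word 5 ("ignored").
Base order: Leila ignored a ticket after Nadia believed that a director intervened quietly twice.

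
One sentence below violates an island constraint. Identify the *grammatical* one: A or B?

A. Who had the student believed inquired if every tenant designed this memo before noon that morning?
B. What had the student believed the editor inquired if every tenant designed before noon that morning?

In B, the wh-phrase is extracted from inside a wh-island (introduced by "if"), which blocks movement.
In A, the extraction path crosses only that-complement boundaries, which are transparent.
So A is grammatical.

A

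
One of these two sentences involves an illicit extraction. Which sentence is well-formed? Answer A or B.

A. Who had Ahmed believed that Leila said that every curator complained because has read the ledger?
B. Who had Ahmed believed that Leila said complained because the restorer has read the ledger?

In A, the wh-phrase is extracted from inside an adjunct island (introduced by "because"), which blocks movement.
In B, the extraction path crosses only that-complement boundaries, which are transparent.
So B is grammatical.

B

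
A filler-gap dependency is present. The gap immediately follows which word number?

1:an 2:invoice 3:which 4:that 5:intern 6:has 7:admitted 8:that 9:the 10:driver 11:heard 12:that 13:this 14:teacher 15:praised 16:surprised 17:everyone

The displaced element is "an invoice" (word 2).
It is linked across 2 clause boundaries (that → that).
It functions as the direct object of "praised", so the gap sits immediately after word 15 ("praised").
Base order: That intern has admitted that the driver heard that this teacher praised an invoice.

15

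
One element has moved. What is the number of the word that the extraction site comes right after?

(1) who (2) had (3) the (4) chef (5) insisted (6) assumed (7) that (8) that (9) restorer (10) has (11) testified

The displaced element is "who" (word 1).
It is linked across 1 clause boundary (Ø).
It functions as the subject of "assumed", so the gap sits immediately after word 5 ("insisted").
Base order: The chef had insisted that who assumed that that restorer has testified.

5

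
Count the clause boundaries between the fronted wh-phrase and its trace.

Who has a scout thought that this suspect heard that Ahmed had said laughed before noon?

3

"who" is extracted from the subject of "laughed".
Boundaries crossed, outermost first: [that], [that], [Ø] — 3 in total.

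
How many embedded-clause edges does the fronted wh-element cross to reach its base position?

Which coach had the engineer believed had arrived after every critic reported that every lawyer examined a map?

1

"which coach" is extracted from the subject of "arrived".
Boundaries crossed, outermost first: [Ø] — 1 in total.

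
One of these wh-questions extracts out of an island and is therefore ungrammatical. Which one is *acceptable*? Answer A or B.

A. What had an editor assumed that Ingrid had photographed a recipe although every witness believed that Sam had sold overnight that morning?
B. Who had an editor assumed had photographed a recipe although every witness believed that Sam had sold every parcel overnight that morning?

In A, the wh-phrase is extracted from inside an adjunct island (introduced by "although"), which blocks movement.
In B, the extraction path crosses only that-complement boundaries, which are transparent.
So B is grammatical.

B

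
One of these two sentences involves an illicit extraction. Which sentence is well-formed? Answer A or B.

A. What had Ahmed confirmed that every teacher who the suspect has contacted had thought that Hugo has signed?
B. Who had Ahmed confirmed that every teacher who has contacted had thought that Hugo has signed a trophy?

In B, the wh-phrase is extracted from inside a complex-NP island (relative clause) (introduced by "who"), which blocks movement.
In A, the extraction path crosses only that-complement boundaries, which are transparent.
So A is grammatical.

A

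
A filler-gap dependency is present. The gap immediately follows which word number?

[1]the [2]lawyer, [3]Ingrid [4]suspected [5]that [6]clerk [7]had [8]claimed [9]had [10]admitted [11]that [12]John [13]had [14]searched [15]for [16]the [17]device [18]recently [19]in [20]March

The displaced element is "the lawyer" (word 2).
It is linked across 2 clause boundaries (Ø → Ø).
It functions as the subject of "admitted", so the gap sits immediately after word 8 ("claimed").
Base order: Ingrid suspected that clerk had claimed that the lawyer had admitted that John had searched for the device recently in March.

8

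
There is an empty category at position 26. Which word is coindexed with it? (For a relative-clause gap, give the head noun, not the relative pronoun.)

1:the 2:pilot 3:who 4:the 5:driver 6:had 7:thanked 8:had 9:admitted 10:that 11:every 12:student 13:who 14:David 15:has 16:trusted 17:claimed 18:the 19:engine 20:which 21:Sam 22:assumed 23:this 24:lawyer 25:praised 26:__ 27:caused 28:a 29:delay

19

The gap at 26 is the object of "praised", inside a relative clause.
The relative pronoun is "which" (word 20); it is bound by the head noun immediately before it.
Its filler is the head noun "engine", at word 19.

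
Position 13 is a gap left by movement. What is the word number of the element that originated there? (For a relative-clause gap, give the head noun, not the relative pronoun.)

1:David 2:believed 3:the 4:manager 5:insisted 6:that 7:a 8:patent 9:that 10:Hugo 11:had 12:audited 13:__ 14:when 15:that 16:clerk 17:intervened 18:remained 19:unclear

The gap at 13 is the object of "audited", inside a relative clause.
The relative pronoun is "that" (word 9); it is bound by the head noun immediately before it.
Its filler is the head noun "patent", at word 8.

8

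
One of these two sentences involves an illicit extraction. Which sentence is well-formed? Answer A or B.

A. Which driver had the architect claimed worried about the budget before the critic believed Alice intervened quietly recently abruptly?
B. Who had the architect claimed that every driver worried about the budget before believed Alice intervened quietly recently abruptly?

A

In B, the wh-phrase is extracted from inside an adjunct island (introduced by "before"), which blocks movement.
In A, the extraction path crosses only that-complement boundaries, which are transparent.
So A is grammatical.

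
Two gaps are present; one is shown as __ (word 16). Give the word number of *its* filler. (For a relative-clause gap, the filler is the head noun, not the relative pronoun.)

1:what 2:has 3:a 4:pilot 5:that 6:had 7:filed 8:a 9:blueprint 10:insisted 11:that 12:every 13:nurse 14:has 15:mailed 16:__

1

The marked gap is the direct object of "mailed".
Its filler is the fronted wh-phrase "what", at word 1.
(The other dependency links word 4 to a gap after word 5.)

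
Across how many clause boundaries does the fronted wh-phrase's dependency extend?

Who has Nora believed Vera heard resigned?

2

"who" is extracted from the subject of "resigned".
Boundaries crossed, outermost first: [Ø], [Ø] — 2 in total.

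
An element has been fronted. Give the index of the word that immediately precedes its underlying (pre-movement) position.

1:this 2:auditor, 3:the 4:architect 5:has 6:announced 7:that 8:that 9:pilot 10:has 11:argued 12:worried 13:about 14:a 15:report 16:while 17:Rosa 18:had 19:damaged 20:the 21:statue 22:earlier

The displaced element is "this auditor" (word 2).
It is linked across 2 clause boundaries (that → Ø).
It functions as the subject of "worried", so the gap sits immediately after word 11 ("argued").
Base order: The architect has announced that that pilot has argued that this auditor worried about a report while Rosa had damaged the statue earlier.

11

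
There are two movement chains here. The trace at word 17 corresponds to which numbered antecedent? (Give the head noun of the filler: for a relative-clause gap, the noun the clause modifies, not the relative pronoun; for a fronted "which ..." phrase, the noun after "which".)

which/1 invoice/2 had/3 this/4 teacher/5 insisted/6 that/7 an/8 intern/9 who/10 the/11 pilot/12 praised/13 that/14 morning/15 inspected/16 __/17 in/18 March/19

2

The marked gap is the direct object of "inspected".
Its filler is the fronted wh-phrase "which invoice", at word 2.
(The other dependency links word 9 to a gap after word 13.)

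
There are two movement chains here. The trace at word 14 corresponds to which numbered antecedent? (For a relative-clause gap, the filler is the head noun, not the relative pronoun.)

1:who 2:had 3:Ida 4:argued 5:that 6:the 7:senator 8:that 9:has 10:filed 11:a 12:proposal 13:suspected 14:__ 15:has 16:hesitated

1

The marked gap is the subject of "hesitated".
Its filler is the fronted wh-phrase "who", at word 1.
(The other dependency links word 7 to a gap after word 8.)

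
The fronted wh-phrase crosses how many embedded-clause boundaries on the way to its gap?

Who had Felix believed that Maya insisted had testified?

"who" is extracted from the subject of "testified".
Boundaries crossed, outermost first: [that], [Ø] — 2 in total.

2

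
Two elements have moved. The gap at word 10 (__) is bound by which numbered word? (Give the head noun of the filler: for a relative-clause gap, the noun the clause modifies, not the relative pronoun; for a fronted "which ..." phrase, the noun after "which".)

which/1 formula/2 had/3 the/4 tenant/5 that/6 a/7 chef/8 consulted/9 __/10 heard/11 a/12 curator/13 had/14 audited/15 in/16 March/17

5

The marked gap is inside the relative clause, the direct object of "consulted".
Its filler is the head noun "tenant" (via "that"), at word 5.
(The other dependency links word 2 to a gap after word 15.)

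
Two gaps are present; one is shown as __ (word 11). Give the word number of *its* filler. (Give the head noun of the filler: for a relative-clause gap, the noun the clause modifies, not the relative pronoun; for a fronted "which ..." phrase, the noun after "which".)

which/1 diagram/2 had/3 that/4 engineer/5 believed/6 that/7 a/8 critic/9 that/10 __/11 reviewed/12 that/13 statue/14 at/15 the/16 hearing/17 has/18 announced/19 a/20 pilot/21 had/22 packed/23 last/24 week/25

9

The marked gap is inside the relative clause, the subject of "reviewed".
Its filler is the head noun "critic" (via "that"), at word 9.
(The other dependency links word 2 to a gap after word 23.)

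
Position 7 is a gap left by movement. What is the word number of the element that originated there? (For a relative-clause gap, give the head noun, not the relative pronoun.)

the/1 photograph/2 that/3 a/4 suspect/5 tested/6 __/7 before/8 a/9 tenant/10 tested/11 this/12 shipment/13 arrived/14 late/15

The gap at 7 is the object of "tested", inside a relative clause.
The relative pronoun is "that" (word 3); it is bound by the head noun immediately before it.
Its filler is the head noun "photograph", at word 2.

2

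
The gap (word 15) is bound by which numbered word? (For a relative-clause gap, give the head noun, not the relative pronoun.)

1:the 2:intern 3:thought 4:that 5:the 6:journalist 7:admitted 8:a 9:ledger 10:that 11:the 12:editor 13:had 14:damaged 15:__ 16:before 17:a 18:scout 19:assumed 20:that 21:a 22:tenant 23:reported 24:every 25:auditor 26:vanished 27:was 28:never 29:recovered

9

The gap at 15 is the object of "damaged", inside a relative clause.
The relative pronoun is "that" (word 10); it is bound by the head noun immediately before it.
Its filler is the head noun "ledger", at word 9.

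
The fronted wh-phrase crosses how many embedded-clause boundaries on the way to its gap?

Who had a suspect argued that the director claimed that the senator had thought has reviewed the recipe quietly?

3

"who" is extracted from the subject of "reviewed".
Boundaries crossed, outermost first: [that], [that], [Ø] — 3 in total.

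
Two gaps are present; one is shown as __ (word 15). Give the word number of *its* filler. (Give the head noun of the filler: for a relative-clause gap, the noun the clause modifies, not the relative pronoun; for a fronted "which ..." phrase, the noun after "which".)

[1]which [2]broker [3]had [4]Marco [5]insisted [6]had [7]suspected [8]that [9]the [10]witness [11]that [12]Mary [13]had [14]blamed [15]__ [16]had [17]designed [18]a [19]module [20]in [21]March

The marked gap is inside the relative clause, the direct object of "blamed".
Its filler is the head noun "witness" (via "that"), at word 10.
(The other dependency links word 2 to a gap after word 5.)

10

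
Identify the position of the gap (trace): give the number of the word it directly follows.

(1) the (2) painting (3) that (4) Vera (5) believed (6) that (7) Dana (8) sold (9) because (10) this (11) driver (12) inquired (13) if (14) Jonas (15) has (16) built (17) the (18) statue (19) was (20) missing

The displaced element is "the painting" (word 2).
It is linked across 1 clause boundary (that).
It functions as the direct object of "sold", so the gap sits immediately after word 8 ("sold").
Base order: Vera believed that Dana sold the painting because this driver inquired if Jonas has built the statue.

8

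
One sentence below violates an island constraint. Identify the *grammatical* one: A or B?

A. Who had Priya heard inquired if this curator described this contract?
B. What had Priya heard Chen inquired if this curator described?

In B, the wh-phrase is extracted from inside a wh-island (introduced by "if"), which blocks movement.
In A, the extraction path crosses only that-complement boundaries, which are transparent.
So A is grammatical.

A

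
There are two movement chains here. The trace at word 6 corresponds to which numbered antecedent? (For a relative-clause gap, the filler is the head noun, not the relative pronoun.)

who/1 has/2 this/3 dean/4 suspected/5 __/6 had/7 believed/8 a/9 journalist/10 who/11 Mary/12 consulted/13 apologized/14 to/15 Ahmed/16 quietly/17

1

The marked gap is the subject of "believed".
Its filler is the fronted wh-phrase "who", at word 1.
(The other dependency links word 10 to a gap after word 13.)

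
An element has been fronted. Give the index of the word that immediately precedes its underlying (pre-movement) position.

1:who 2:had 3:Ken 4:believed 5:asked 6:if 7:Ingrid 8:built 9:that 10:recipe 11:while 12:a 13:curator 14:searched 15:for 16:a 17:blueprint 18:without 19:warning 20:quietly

4

The displaced element is "who" (word 1).
It is linked across 1 clause boundary (Ø).
It functions as the subject of "asked", so the gap sits immediately after word 4 ("believed").
Base order: Ken had believed who asked if Ingrid built that recipe while a curator searched for a blueprint without warning quietly.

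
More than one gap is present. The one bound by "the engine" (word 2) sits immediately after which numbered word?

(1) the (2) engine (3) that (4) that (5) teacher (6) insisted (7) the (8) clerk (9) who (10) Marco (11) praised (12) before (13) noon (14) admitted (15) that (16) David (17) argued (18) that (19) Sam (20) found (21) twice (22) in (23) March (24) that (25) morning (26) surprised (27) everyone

20

The displaced element is "the engine" (word 2).
It is linked across 3 clause boundaries (Ø → that → that).
It functions as the direct object of "found", so the gap sits immediately after word 20 ("found").
Base order: That teacher insisted the clerk who Marco praised before noon admitted that David argued that Sam found the engine twice in March that morning.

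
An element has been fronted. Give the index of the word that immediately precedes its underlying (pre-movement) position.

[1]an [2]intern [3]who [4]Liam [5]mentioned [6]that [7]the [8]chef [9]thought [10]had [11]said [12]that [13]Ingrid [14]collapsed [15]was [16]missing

The displaced element is "an intern" (word 2).
It is linked across 2 clause boundaries (that → Ø).
It functions as the subject of "said", so the gap sits immediately after word 9 ("thought").
Base order: Liam mentioned that the chef thought that an intern had said that Ingrid collapsed.

9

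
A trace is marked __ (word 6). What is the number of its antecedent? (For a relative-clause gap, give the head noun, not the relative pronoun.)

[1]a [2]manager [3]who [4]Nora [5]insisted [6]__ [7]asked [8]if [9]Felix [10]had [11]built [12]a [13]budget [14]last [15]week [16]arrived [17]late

2

The gap at 6 is the subject of "asked", inside a relative clause.
The relative pronoun is "who" (word 3); it is bound by the head noun immediately before it.
Its filler is the head noun "manager", at word 2.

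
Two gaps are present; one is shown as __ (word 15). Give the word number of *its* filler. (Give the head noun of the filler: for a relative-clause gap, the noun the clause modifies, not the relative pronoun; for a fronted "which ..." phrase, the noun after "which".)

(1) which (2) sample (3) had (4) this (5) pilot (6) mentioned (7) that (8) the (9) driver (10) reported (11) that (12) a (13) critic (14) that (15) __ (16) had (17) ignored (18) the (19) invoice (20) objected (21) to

13

The marked gap is inside the relative clause, the subject of "ignored".
Its filler is the head noun "critic" (via "that"), at word 13.
(The other dependency links word 2 to a gap after word 21.)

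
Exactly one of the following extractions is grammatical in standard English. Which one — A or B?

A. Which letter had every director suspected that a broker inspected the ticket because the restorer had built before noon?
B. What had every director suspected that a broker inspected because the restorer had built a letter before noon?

In A, the wh-phrase is extracted from inside an adjunct island (introduced by "because"), which blocks movement.
In B, the extraction path crosses only that-complement boundaries, which are transparent.
So B is grammatical.

B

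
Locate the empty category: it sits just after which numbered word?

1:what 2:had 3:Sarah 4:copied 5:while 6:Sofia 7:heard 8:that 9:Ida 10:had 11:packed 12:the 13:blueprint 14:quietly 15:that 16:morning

4

The displaced element is "what" (word 1).
It functions as the direct object of "copied", so the gap sits immediately after word 4 ("copied").
Base order: Sarah had copied what while Sofia heard that Ida had packed the blueprint quietly that morning.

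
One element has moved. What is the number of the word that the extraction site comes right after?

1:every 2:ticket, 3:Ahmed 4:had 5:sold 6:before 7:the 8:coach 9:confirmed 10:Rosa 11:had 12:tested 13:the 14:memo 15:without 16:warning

5

The displaced element is "every ticket" (word 2).
It functions as the direct object of "sold", so the gap sits immediately after word 5 ("sold").
Base order: Ahmed had sold every ticket before the coach confirmed Rosa had tested the memo without warning.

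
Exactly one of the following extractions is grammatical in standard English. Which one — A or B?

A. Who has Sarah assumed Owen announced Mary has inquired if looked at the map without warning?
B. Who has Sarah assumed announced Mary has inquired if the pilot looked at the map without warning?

In A, the wh-phrase is extracted from inside a wh-island (introduced by "if"), which blocks movement.
In B, the extraction path crosses only that-complement boundaries, which are transparent.
So B is grammatical.

B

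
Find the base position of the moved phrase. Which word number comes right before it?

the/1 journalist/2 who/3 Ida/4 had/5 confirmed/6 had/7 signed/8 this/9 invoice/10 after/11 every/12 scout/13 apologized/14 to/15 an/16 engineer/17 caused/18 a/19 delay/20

The displaced element is "the journalist" (word 2).
It is linked across 1 clause boundary (Ø).
It functions as the subject of "signed", so the gap sits immediately after word 6 ("confirmed").
Base order: Ida had confirmed that the journalist had signed this invoice after every scout apologized to an engineer.

6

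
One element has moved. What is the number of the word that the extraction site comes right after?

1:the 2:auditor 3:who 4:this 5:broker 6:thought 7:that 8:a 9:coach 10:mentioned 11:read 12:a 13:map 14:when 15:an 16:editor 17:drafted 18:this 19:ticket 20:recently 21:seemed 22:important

10

The displaced element is "the auditor" (word 2).
It is linked across 2 clause boundaries (that → Ø).
It functions as the subject of "read", so the gap sits immediately after word 10 ("mentioned").
Base order: This broker thought that a coach mentioned the auditor read a map when an editor drafted this ticket recently.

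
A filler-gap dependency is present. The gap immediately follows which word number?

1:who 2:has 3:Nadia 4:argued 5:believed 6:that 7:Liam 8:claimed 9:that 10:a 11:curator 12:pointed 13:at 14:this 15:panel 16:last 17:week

The displaced element is "who" (word 1).
It is linked across 1 clause boundary (Ø).
It functions as the subject of "believed", so the gap sits immediately after word 4 ("argued").
Base order: Nadia has argued that who believed that Liam claimed that a curator pointed at this panel last week.

4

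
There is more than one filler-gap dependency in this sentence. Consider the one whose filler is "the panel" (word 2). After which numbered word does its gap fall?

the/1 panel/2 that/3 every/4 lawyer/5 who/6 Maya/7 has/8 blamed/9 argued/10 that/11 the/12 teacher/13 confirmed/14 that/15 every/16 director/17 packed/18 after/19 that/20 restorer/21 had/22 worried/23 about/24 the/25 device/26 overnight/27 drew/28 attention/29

The displaced element is "the panel" (word 2).
It is linked across 2 clause boundaries (that → that).
It functions as the direct object of "packed", so the gap sits immediately after word 18 ("packed").
Base order: Every lawyer who Maya has blamed argued that the teacher confirmed that every director packed the panel after that restorer had worried about the device overnight.

18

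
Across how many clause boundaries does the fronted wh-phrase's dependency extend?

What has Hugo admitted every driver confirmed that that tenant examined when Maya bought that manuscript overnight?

"what" is extracted from the object of "examined".
Boundaries crossed, outermost first: [Ø], [that] — 2 in total.

2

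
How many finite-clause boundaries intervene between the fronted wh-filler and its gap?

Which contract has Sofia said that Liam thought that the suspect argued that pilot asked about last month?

3

"which contract" is extracted from the PP object of "asked".
Boundaries crossed, outermost first: [that], [that], [Ø] — 3 in total.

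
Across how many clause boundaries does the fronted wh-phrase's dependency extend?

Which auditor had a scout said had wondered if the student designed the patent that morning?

"which auditor" is extracted from the subject of "wondered".
Boundaries crossed, outermost first: [Ø] — 1 in total.

1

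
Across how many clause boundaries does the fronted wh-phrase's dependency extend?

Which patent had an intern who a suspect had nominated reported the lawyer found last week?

"which patent" is extracted from the object of "found".
Boundaries crossed, outermost first: [Ø] — 1 in total.

1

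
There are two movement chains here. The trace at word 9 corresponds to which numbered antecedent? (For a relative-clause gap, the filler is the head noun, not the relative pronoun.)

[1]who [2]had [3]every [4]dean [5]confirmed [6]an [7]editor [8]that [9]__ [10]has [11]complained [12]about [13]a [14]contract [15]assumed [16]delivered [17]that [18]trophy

The marked gap is inside the relative clause, the subject of "complained".
Its filler is the head noun "editor" (via "that"), at word 7.
(The other dependency links word 1 to a gap after word 15.)

7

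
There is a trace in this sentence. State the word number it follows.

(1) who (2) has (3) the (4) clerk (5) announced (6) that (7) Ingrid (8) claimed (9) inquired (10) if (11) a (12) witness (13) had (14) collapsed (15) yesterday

The displaced element is "who" (word 1).
It is linked across 2 clause boundaries (that → Ø).
It functions as the subject of "inquired", so the gap sits immediately after word 8 ("claimed").
Base order: The clerk has announced that Ingrid claimed that who inquired if a witness had collapsed yesterday.

8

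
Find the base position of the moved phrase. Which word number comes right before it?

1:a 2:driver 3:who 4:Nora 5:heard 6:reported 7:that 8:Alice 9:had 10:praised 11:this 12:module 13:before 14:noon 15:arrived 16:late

The displaced element is "a driver" (word 2).
It is linked across 1 clause boundary (Ø).
It functions as the subject of "reported", so the gap sits immediately after word 5 ("heard").
Base order: Nora heard that a driver reported that Alice had praised this module before noon.

5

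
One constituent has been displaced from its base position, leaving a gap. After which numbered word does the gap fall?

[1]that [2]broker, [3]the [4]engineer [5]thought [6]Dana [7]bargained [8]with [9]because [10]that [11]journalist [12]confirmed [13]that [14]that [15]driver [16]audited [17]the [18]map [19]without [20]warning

The displaced element is "that broker" (word 2).
It is linked across 1 clause boundary (Ø).
It functions as the object of the preposition "with" of "bargained", so the gap sits immediately after word 8 ("with").
Base order: The engineer thought Dana bargained with that broker because that journalist confirmed that that driver audited the map without warning.

8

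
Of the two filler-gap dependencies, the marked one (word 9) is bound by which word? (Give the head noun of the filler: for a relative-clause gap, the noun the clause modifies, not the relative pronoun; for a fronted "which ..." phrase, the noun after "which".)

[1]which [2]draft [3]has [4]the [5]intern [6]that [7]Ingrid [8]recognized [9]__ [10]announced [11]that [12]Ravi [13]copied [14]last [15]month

5

The marked gap is inside the relative clause, the direct object of "recognized".
Its filler is the head noun "intern" (via "that"), at word 5.
(The other dependency links word 2 to a gap after word 13.)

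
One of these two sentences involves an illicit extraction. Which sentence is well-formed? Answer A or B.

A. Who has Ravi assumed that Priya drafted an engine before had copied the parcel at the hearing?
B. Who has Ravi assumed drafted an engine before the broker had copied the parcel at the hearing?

B

In A, the wh-phrase is extracted from inside an adjunct island (introduced by "before"), which blocks movement.
In B, the extraction path crosses only that-complement boundaries, which are transparent.
So B is grammatical.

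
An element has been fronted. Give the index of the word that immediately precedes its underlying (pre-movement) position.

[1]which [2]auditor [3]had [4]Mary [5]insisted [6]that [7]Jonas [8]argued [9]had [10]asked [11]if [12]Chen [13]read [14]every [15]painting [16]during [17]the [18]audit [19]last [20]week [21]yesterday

The displaced element is "which auditor" (word 2).
It is linked across 2 clause boundaries (that → Ø).
It functions as the subject of "asked", so the gap sits immediately after word 8 ("argued").
Base order: Mary had insisted that Jonas argued that which auditor had asked if Chen read every painting during the audit last week yesterday.

8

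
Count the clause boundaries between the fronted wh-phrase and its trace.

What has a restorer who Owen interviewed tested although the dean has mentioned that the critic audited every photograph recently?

"what" originates inside the matrix clause — no clause boundary is crossed.

0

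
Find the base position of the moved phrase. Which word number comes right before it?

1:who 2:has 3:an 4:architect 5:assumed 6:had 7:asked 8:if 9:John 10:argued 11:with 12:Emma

5

The displaced element is "who" (word 1).
It is linked across 1 clause boundary (Ø).
It functions as the subject of "asked", so the gap sits immediately after word 5 ("assumed").
Base order: An architect has assumed that who had asked if John argued with Emma.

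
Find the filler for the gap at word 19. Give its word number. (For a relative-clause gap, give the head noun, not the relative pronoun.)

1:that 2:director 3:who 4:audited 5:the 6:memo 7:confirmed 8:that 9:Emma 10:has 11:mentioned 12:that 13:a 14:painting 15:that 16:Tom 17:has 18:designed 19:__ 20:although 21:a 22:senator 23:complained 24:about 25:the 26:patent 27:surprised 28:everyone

The gap at 19 is the object of "designed", inside a relative clause.
The relative pronoun is "that" (word 15); it is bound by the head noun immediately before it.
Its filler is the head noun "painting", at word 14.

14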